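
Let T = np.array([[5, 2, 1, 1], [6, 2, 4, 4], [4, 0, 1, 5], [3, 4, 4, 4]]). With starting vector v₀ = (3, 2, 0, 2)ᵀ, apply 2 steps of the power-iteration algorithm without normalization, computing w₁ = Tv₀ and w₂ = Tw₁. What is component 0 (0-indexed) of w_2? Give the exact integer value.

w1 = Tv₀ = (5·3 + 2·2 + 1·0 + 1·2; 6·3 + 2·2 + 4·0 + 4·2; 4·3 + 0·2 + 1·0 + 5·2; 3·3 + 4·2 + 4·0 + 4·2) = (21, 30, 22, 25)
w2 = Tw1 = (5·21 + 2·30 + 1·22 + 1·25; 6·21 + 2·30 + 4·22 + 4·25; 4·21 + 0·30 + 1·22 + 5·25; 3·21 + 4·30 + 4·22 + 4·25) = (212, 374, 231, 371)
The requested component of w2 is 212.

212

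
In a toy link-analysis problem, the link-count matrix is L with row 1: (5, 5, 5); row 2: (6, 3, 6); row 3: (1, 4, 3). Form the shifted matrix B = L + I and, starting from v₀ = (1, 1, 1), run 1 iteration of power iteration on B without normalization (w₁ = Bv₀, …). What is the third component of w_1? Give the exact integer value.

9

B = L + I has rows (6, 5, 5); (6, 4, 6); (1, 4, 4)
w1 = Bv₀ = (16, 16, 9)
Requested component of w1: 9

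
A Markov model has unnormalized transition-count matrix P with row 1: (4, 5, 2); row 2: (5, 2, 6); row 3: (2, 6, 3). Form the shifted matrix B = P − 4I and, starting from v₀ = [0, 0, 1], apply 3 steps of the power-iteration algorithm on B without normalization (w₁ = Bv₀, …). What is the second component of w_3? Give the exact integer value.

402

B = P − 4I has rows (0, 5, 2); (5, -2, 6); (2, 6, -1)
w1 = Bv₀ = (0·0 + 5·0 + 2·1; 5·0 + (-2)·0 + 6·1; 2·0 + 6·0 + (-1)·1) = (2, 6, -1)
w2 = Bw1 = (0·2 + 5·6 + 2·(-1); 5·2 + (-2)·6 + 6·(-1); 2·2 + 6·6 + (-1)·(-1)) = (28, -8, 41)
w3 = Bw2 = (42, 402, -33)
Requested component of w3: 402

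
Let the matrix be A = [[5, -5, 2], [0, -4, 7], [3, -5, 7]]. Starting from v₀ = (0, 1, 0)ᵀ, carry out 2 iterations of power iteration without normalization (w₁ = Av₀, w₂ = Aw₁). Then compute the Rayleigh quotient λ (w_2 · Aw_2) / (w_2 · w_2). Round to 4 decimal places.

w1 = Av₀ = (5·0 + (-5)·1 + 2·0; 0·0 + (-4)·1 + 7·0; 3·0 + (-5)·1 + 7·0) = (-5, -4, -5)
w2 = Aw1 = (5·(-5) + (-5)·(-4) + 2·(-5); 0·(-5) + (-4)·(-4) + 7·(-5); 3·(-5) + (-5)·(-4) + 7·(-5)) = (-15, -19, -30)
Aw2 = (-40, -134, -160)
w2·Aw2 = (-15)·(-40) + (-19)·(-134) + (-30)·(-160) = 7946; w2·w2 = (-15)·(-15) + (-19)·(-19) + (-30)·(-30) = 1486
λ ≈ 7946/1486 = 5.3472

λ ≈ 5.3472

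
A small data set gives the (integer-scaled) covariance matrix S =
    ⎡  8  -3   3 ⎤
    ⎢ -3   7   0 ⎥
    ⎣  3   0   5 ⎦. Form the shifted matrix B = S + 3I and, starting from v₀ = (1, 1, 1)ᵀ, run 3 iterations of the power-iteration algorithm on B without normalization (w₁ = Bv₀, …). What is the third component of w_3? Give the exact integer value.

B = S + 3I has rows (11, -3, 3); (-3, 10, 0); (3, 0, 8)
w1 = Bv₀ = (11·1 + (-3)·1 + 3·1; (-3)·1 + 10·1 + 0·1; 3·1 + 0·1 + 8·1) = (11, 7, 11)
w2 = Bw1 = (11·11 + (-3)·7 + 3·11; (-3)·11 + 10·7 + 0·11; 3·11 + 0·7 + 8·11) = (133, 37, 121)
w3 = Bw2 = (1715, -29, 1367)
Requested component of w3: 1367

1367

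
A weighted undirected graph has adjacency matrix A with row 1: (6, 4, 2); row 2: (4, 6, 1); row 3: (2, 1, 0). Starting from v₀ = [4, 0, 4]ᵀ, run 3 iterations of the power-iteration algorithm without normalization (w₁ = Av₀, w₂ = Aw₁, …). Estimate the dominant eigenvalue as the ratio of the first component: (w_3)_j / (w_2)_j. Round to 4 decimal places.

10.1389

w1 = Av₀ = (6·4 + 4·0 + 2·4; 4·4 + 6·0 + 1·4; 2·4 + 1·0 + 0·4) = (32, 20, 8)
w2 = Aw1 = (6·32 + 4·20 + 2·8; 4·32 + 6·20 + 1·8; 2·32 + 1·20 + 0·8) = (288, 256, 84)
w3 = Aw2 = (2920, 2772, 832)
Ratio at component: 2920 / 288 = 10.1389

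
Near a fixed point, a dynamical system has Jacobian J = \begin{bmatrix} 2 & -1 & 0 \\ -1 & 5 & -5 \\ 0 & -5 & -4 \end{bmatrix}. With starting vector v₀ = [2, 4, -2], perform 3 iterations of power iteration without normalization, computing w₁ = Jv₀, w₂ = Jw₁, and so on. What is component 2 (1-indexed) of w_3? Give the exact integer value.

w1 = Jv₀ = (0, 28, -12)
w2 = Jw1 = (-28, 200, -92)
w3 = Jw2 = (-256, 1488, -632)
The requested component of w3 is 1488.

1488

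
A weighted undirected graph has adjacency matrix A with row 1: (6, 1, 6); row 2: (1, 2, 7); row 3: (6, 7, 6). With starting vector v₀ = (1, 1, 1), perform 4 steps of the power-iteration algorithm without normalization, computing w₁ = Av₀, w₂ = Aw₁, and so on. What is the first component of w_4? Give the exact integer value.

w1 = Av₀ = (6·1 + 1·1 + 6·1; 1·1 + 2·1 + 7·1; 6·1 + 7·1 + 6·1) = (13, 10, 19)
w2 = Aw1 = (6·13 + 1·10 + 6·19; 1·13 + 2·10 + 7·19; 6·13 + 7·10 + 6·19) = (202, 166, 262)
w3 = Aw2 = (2950, 2368, 3946)
w4 = Aw3 = (43744, 35308, 57952)
The requested component of w4 is 43744.

43744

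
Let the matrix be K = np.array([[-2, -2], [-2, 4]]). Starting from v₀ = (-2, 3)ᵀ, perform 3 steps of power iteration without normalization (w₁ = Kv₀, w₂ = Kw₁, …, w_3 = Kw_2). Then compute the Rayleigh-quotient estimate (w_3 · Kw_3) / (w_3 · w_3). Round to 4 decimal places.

w1 = Kv₀ = ((-2)·(-2) + (-2)·3; (-2)·(-2) + 4·3) = (-2, 16)
w2 = Kw1 = ((-2)·(-2) + (-2)·16; (-2)·(-2) + 4·16) = (-28, 68)
w3 = Kw2 = (-80, 328)
Kw3 = (-496, 1472)
w3·Kw3 = (-80)·(-496) + 328·1472 = 522496; w3·w3 = (-80)·(-80) + 328·328 = 113984
λ ≈ 522496/113984 = 4.5839

λ ≈ 4.5839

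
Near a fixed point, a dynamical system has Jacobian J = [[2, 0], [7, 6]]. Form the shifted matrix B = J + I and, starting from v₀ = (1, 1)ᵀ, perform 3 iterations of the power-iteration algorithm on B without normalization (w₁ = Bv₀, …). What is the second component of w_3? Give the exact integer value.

896

B = J + I has rows (3, 0); (7, 7)
w1 = Bv₀ = (3·1 + 0·1; 7·1 + 7·1) = (3, 14)
w2 = Bw1 = (3·3 + 0·14; 7·3 + 7·14) = (9, 119)
w3 = Bw2 = (27, 896)
Requested component of w3: 896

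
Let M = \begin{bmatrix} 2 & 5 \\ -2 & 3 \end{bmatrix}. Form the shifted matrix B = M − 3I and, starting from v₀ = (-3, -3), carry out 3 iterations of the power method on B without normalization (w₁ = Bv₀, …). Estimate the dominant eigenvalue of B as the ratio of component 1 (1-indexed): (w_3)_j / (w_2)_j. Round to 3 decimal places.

B = M − 3I has rows (-1, 5); (-2, 0)
w1 = Bv₀ = ((-1)·(-3) + 5·(-3); (-2)·(-3) + 0·(-3)) = (-12, 6)
w2 = Bw1 = ((-1)·(-12) + 5·6; (-2)·(-12) + 0·6) = (42, 24)
w3 = Bw2 = (78, -84)
Ratio: 78/42 = 1.857

μ ≈ 1.857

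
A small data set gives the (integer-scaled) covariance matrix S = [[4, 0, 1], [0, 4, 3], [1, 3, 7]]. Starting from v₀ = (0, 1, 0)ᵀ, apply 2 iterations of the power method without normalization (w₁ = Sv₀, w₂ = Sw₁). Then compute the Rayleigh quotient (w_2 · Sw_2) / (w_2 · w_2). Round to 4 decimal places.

λ ≈ 8.8839

w1 = Sv₀ = (4·0 + 0·1 + 1·0; 0·0 + 4·1 + 3·0; 1·0 + 3·1 + 7·0) = (0, 4, 3)
w2 = Sw1 = (4·0 + 0·4 + 1·3; 0·0 + 4·4 + 3·3; 1·0 + 3·4 + 7·3) = (3, 25, 33)
Sw2 = (45, 199, 309)
w2·Sw2 = 3·45 + 25·199 + 33·309 = 15307; w2·w2 = 3·3 + 25·25 + 33·33 = 1723
λ ≈ 15307/1723 = 8.8839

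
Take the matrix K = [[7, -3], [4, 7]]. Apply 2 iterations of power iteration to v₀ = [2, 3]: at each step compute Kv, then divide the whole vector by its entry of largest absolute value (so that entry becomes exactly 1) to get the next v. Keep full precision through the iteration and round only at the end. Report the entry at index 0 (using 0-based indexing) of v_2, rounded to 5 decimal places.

Kv0 = (5.000000, 29.000000); divide by 29.000000 → v1 = (0.172414, 1.000000)
Kv1 = (-1.793103, 7.689655); divide by 7.689655 → v2 = (-0.233184, 1.000000)
Requested entry of v2: -52/223 = -0.23318

-0.23318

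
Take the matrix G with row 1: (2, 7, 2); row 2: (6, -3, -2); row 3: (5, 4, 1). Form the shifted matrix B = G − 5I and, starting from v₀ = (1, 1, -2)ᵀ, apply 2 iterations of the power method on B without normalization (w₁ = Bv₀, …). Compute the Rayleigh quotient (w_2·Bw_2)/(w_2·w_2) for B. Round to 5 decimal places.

μ ≈ -10.31318

B = G − 5I has rows (-3, 7, 2); (6, -8, -2); (5, 4, -4)
w1 = Bv₀ = ((-3)·1 + 7·1 + 2·(-2); 6·1 + (-8)·1 + (-2)·(-2); 5·1 + 4·1 + (-4)·(-2)) = (0, 2, 17)
w2 = Bw1 = ((-3)·0 + 7·2 + 2·17; 6·0 + (-8)·2 + (-2)·17; 5·0 + 4·2 + (-4)·17) = (48, -50, -60)
Bw2 = (-614, 808, 280)
w2·Bw2 = -86672; w2·w2 = 8404; μ ≈ -86672/8404 = -10.31318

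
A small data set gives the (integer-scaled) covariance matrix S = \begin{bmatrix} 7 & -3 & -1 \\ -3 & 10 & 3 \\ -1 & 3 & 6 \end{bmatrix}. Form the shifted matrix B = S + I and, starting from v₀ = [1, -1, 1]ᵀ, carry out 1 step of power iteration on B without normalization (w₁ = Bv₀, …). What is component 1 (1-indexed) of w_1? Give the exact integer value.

10

B = S + I has rows (8, -3, -1); (-3, 11, 3); (-1, 3, 7)
w1 = Bv₀ = (10, -11, 3)
Requested component of w1: 10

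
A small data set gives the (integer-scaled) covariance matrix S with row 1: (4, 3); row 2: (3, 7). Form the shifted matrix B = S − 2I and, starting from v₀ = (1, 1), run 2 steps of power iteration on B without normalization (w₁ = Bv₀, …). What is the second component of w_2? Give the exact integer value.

55

B = S − 2I has rows (2, 3); (3, 5)
w1 = Bv₀ = (2·1 + 3·1; 3·1 + 5·1) = (5, 8)
w2 = Bw1 = (2·5 + 3·8; 3·5 + 5·8) = (34, 55)
Requested component of w2: 55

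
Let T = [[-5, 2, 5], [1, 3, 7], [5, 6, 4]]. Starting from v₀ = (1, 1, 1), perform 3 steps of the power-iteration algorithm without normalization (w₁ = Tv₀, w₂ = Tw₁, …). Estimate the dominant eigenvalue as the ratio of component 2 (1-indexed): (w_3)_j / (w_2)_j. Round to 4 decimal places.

10.4214

w1 = Tv₀ = ((-5)·1 + 2·1 + 5·1; 1·1 + 3·1 + 7·1; 5·1 + 6·1 + 4·1) = (2, 11, 15)
w2 = Tw1 = ((-5)·2 + 2·11 + 5·15; 1·2 + 3·11 + 7·15; 5·2 + 6·11 + 4·15) = (87, 140, 136)
w3 = Tw2 = (525, 1459, 1819)
Ratio at component: 1459 / 140 = 10.4214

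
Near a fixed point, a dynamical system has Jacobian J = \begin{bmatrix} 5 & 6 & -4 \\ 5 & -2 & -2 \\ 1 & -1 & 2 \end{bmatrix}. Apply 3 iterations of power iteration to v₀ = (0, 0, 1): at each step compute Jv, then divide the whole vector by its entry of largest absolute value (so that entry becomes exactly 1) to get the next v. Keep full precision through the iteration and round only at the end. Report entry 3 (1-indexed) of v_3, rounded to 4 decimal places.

0.0488

Jv0 = (-4.00000, -2.00000, 2.00000); divide by -4.00000 → v1 = (1.00000, 0.50000, -0.50000)
Jv1 = (10.00000, 5.00000, -0.50000); divide by 10.00000 → v2 = (1.00000, 0.50000, -0.05000)
Jv2 = (8.20000, 4.10000, 0.40000); divide by 8.20000 → v3 = (1.00000, 0.50000, 0.04878)
Requested entry of v3: -16/-328 = 0.0488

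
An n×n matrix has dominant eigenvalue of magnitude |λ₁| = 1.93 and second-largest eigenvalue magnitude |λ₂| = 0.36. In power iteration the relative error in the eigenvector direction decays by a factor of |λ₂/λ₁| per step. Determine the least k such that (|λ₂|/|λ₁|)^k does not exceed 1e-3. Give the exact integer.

5

|λ₂/λ₁| = 0.36/1.93 = 0.18653
Need k ≥ ln(1e-3) / ln(0.18653) = -6.9078 / -1.6792 ≈ 4.114
Smallest integer k satisfying the bound: 5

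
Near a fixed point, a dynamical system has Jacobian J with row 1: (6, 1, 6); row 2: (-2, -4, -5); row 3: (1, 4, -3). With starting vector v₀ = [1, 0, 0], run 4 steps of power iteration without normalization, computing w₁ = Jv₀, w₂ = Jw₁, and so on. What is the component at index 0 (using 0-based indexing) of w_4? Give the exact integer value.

1301

w1 = Jv₀ = (6, -2, 1)
w2 = Jw1 = (40, -9, -5)
w3 = Jw2 = (201, -19, 19)
w4 = Jw3 = (1301, -421, 68)
The requested component of w4 is 1301.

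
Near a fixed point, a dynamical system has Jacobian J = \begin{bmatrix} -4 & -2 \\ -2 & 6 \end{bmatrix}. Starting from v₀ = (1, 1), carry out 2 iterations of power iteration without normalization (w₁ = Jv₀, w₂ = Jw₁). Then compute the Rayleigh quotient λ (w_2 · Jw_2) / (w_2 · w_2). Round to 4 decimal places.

λ ≈ 2.8660

w1 = Jv₀ = ((-4)·1 + (-2)·1; (-2)·1 + 6·1) = (-6, 4)
w2 = Jw1 = ((-4)·(-6) + (-2)·4; (-2)·(-6) + 6·4) = (16, 36)
Jw2 = (-136, 184)
w2·Jw2 = 16·(-136) + 36·184 = 4448; w2·w2 = 16·16 + 36·36 = 1552
λ ≈ 4448/1552 = 2.8660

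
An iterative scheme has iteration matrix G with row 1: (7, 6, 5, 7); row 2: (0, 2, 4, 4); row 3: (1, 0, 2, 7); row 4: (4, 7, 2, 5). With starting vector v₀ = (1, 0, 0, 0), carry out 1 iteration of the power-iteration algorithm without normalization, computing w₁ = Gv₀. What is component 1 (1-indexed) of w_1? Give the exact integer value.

w1 = Gv₀ = (7·1 + 6·0 + 5·0 + 7·0; 0·1 + 2·0 + 4·0 + 4·0; 1·1 + 0·0 + 2·0 + 7·0; 4·1 + 7·0 + 2·0 + 5·0) = (7, 0, 1, 4)
The requested component of w1 is 7.

7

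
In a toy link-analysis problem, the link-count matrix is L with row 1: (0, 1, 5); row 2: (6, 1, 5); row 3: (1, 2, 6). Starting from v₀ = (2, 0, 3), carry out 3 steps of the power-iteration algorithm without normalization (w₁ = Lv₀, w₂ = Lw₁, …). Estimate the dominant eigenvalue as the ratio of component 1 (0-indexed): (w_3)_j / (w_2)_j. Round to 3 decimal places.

w1 = Lv₀ = (15, 27, 20)
w2 = Lw1 = (127, 217, 189)
w3 = Lw2 = (1162, 1924, 1695)
Ratio at component: 1924 / 217 = 8.866

λ ≈ 8.866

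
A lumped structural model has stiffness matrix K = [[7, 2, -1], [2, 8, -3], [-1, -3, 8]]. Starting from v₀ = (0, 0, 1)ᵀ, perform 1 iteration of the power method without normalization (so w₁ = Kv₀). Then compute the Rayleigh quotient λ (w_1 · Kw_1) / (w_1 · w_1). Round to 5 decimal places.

w1 = Kv₀ = (-1, -3, 8)
Kw1 = (-21, -50, 74)
w1·Kw1 = (-1)·(-21) + (-3)·(-50) + 8·74 = 763; w1·w1 = (-1)·(-1) + (-3)·(-3) + 8·8 = 74
λ ≈ 763/74 = 10.31081

λ ≈ 10.31081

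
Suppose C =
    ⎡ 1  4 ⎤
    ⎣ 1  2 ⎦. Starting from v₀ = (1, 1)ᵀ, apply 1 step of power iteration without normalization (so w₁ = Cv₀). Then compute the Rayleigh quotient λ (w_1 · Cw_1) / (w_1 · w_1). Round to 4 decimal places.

w1 = Cv₀ = (1·1 + 4·1; 1·1 + 2·1) = (5, 3)
Cw1 = (17, 11)
w1·Cw1 = 5·17 + 3·11 = 118; w1·w1 = 5·5 + 3·3 = 34
λ ≈ 118/34 = 3.4706

3.4706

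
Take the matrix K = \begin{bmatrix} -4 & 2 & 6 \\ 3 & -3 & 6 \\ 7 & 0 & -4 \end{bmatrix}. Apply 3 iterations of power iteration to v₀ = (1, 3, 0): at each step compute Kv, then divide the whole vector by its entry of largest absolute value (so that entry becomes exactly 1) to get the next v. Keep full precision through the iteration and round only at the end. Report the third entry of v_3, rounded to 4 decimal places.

-0.9722

Kv0 = (2.00000, -6.00000, 7.00000); divide by 7.00000 → v1 = (0.28571, -0.85714, 1.00000)
Kv1 = (3.14286, 9.42857, -2.00000); divide by 9.42857 → v2 = (0.33333, 1.00000, -0.21212)
Kv2 = (-0.60606, -3.27273, 3.18182); divide by -3.27273 → v3 = (0.18519, 1.00000, -0.97222)
Requested entry of v3: 210/-216 = -0.9722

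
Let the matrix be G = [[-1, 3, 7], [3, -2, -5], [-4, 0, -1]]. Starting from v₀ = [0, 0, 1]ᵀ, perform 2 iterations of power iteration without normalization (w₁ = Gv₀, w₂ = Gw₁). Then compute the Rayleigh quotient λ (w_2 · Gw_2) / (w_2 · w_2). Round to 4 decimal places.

-1.1225

w1 = Gv₀ = ((-1)·0 + 3·0 + 7·1; 3·0 + (-2)·0 + (-5)·1; (-4)·0 + 0·0 + (-1)·1) = (7, -5, -1)
w2 = Gw1 = ((-1)·7 + 3·(-5) + 7·(-1); 3·7 + (-2)·(-5) + (-5)·(-1); (-4)·7 + 0·(-5) + (-1)·(-1)) = (-29, 36, -27)
Gw2 = (-52, -24, 143)
w2·Gw2 = (-29)·(-52) + 36·(-24) + (-27)·143 = -3217; w2·w2 = (-29)·(-29) + 36·36 + (-27)·(-27) = 2866
λ ≈ -3217/2866 = -1.1225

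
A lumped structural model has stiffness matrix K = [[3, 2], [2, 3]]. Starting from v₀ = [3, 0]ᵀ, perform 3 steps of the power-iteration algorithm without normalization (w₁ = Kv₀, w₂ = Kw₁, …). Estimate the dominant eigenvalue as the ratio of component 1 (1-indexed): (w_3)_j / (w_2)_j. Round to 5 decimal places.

w1 = Kv₀ = (3·3 + 2·0; 2·3 + 3·0) = (9, 6)
w2 = Kw1 = (3·9 + 2·6; 2·9 + 3·6) = (39, 36)
w3 = Kw2 = (189, 186)
Ratio at component: 189 / 39 = 4.84615

4.84615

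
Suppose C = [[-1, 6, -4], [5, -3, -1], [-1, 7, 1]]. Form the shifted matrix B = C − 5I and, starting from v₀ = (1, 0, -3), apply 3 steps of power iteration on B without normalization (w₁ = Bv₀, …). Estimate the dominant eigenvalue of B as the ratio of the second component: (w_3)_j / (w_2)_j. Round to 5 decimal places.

B = C − 5I has rows (-6, 6, -4); (5, -8, -1); (-1, 7, -4)
w1 = Bv₀ = ((-6)·1 + 6·0 + (-4)·(-3); 5·1 + (-8)·0 + (-1)·(-3); (-1)·1 + 7·0 + (-4)·(-3)) = (6, 8, 11)
w2 = Bw1 = ((-6)·6 + 6·8 + (-4)·11; 5·6 + (-8)·8 + (-1)·11; (-1)·6 + 7·8 + (-4)·11) = (-32, -45, 6)
w3 = Bw2 = (-102, 194, -307)
Ratio: 194/-45 = -4.31111

μ ≈ -4.31111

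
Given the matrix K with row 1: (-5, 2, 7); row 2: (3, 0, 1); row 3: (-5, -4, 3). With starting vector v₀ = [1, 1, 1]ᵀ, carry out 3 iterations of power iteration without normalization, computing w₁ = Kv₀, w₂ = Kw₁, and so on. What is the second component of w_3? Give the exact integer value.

-216

w1 = Kv₀ = ((-5)·1 + 2·1 + 7·1; 3·1 + 0·1 + 1·1; (-5)·1 + (-4)·1 + 3·1) = (4, 4, -6)
w2 = Kw1 = ((-5)·4 + 2·4 + 7·(-6); 3·4 + 0·4 + 1·(-6); (-5)·4 + (-4)·4 + 3·(-6)) = (-54, 6, -54)
w3 = Kw2 = (-96, -216, 84)
The requested component of w3 is -216.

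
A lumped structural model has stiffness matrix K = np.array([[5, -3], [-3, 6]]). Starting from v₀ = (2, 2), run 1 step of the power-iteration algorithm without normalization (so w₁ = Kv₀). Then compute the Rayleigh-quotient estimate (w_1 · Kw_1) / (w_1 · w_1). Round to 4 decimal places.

w1 = Kv₀ = (4, 6)
Kw1 = (2, 24)
w1·Kw1 = 4·2 + 6·24 = 152; w1·w1 = 4·4 + 6·6 = 52
λ ≈ 152/52 = 2.9231

λ ≈ 2.9231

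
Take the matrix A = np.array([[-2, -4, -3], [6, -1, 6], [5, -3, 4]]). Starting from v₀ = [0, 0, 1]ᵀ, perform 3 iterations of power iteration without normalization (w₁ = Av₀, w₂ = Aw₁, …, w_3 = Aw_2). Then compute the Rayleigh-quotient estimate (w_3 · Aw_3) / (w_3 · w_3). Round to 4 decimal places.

1.1434

w1 = Av₀ = (-3, 6, 4)
w2 = Aw1 = (-30, 0, -17)
w3 = Aw2 = (111, -282, -218)
Aw3 = (1560, -360, 529)
w3·Aw3 = 111·1560 + (-282)·(-360) + (-218)·529 = 159358; w3·w3 = 111·111 + (-282)·(-282) + (-218)·(-218) = 139369
λ ≈ 159358/139369 = 1.1434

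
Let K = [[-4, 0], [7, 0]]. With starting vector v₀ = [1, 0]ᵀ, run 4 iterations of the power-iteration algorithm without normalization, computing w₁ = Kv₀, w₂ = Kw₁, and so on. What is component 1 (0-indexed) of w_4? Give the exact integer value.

w1 = Kv₀ = ((-4)·1 + 0·0; 7·1 + 0·0) = (-4, 7)
w2 = Kw1 = ((-4)·(-4) + 0·7; 7·(-4) + 0·7) = (16, -28)
w3 = Kw2 = (-64, 112)
w4 = Kw3 = (256, -448)
The requested component of w4 is -448.

-448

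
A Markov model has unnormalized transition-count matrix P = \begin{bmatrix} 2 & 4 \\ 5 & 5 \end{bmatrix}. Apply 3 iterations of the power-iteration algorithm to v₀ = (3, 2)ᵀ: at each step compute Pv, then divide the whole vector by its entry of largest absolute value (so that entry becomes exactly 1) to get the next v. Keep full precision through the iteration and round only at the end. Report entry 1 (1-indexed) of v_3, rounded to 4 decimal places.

Pv0 = (14.00000, 25.00000); divide by 25.00000 → v1 = (0.56000, 1.00000)
Pv1 = (5.12000, 7.80000); divide by 7.80000 → v2 = (0.65641, 1.00000)
Pv2 = (5.31282, 8.28205); divide by 8.28205 → v3 = (0.64149, 1.00000)
Requested entry of v3: 1036/1615 = 0.6415

0.6415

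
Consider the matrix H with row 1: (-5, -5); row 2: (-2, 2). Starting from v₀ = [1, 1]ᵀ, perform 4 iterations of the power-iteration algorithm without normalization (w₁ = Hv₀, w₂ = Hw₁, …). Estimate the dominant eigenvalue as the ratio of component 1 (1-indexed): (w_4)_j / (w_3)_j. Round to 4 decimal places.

w1 = Hv₀ = ((-5)·1 + (-5)·1; (-2)·1 + 2·1) = (-10, 0)
w2 = Hw1 = ((-5)·(-10) + (-5)·0; (-2)·(-10) + 2·0) = (50, 20)
w3 = Hw2 = (-350, -60)
w4 = Hw3 = (2050, 580)
Ratio at component: 2050 / -350 = -5.8571

λ ≈ -5.8571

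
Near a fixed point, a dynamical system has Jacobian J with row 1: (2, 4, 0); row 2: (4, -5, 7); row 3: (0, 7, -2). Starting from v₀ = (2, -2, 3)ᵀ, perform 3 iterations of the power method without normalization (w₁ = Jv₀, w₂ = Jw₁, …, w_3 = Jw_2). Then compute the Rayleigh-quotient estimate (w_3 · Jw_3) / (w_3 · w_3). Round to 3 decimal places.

λ ≈ -11.352

w1 = Jv₀ = (-4, 39, -20)
w2 = Jw1 = (148, -351, 313)
w3 = Jw2 = (-1108, 4538, -3083)
Jw3 = (15936, -48703, 37932)
w3·Jw3 = (-1108)·15936 + 4538·(-48703) + (-3083)·37932 = -355615658; w3·w3 = (-1108)·(-1108) + 4538·4538 + (-3083)·(-3083) = 31325997
λ ≈ -355615658/31325997 = -11.352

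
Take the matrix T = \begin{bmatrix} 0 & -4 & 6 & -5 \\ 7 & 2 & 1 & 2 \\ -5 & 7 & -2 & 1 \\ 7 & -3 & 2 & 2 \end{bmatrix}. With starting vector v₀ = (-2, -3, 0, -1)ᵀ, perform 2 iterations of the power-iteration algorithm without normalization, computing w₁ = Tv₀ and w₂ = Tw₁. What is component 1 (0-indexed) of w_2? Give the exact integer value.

49

w1 = Tv₀ = (17, -22, -12, -7)
w2 = Tw1 = (51, 49, -222, 147)
The requested component of w2 is 49.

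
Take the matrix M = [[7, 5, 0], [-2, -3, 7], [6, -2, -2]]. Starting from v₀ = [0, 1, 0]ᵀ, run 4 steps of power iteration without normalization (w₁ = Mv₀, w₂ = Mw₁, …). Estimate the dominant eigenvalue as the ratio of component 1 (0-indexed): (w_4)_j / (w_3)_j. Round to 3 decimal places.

w1 = Mv₀ = (7·0 + 5·1 + 0·0; (-2)·0 + (-3)·1 + 7·0; 6·0 + (-2)·1 + (-2)·0) = (5, -3, -2)
w2 = Mw1 = (7·5 + 5·(-3) + 0·(-2); (-2)·5 + (-3)·(-3) + 7·(-2); 6·5 + (-2)·(-3) + (-2)·(-2)) = (20, -15, 40)
w3 = Mw2 = (65, 285, 70)
w4 = Mw3 = (1880, -495, -320)
Ratio at component: -495 / 285 = -1.737

λ ≈ -1.737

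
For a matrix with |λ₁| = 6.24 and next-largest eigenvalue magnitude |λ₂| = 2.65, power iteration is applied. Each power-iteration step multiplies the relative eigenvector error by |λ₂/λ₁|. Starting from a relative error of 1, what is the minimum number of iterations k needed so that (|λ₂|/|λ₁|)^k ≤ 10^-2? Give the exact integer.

6

|λ₂/λ₁| = 2.65/6.24 = 0.42468
Need k ≥ ln(10^-2) / ln(0.42468) = -4.6052 / -0.8564 ≈ 5.377
Smallest integer k satisfying the bound: 6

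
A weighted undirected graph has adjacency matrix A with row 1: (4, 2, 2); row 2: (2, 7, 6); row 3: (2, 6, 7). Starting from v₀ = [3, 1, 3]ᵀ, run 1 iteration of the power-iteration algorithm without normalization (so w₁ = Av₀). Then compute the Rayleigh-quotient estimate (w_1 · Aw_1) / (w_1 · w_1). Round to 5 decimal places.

13.61061

w1 = Av₀ = (20, 31, 33)
Aw1 = (208, 455, 457)
w1·Aw1 = 20·208 + 31·455 + 33·457 = 33346; w1·w1 = 20·20 + 31·31 + 33·33 = 2450
λ ≈ 33346/2450 = 13.61061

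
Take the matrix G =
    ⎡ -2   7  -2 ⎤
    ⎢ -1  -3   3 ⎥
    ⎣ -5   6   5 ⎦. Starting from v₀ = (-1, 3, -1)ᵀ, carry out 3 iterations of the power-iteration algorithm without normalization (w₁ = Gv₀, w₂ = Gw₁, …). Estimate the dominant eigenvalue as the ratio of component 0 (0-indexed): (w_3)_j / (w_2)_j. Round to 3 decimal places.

λ ≈ -5.902

w1 = Gv₀ = (25, -11, 18)
w2 = Gw1 = (-163, 62, -101)
w3 = Gw2 = (962, -326, 682)
Ratio at component: 962 / -163 = -5.902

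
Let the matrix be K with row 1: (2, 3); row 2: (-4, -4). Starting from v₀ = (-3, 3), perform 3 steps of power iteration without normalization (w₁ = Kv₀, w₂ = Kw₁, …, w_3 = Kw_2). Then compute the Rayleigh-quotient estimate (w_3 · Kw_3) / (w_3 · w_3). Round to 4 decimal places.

-0.5000

w1 = Kv₀ = (2·(-3) + 3·3; (-4)·(-3) + (-4)·3) = (3, 0)
w2 = Kw1 = (2·3 + 3·0; (-4)·3 + (-4)·0) = (6, -12)
w3 = Kw2 = (-24, 24)
Kw3 = (24, 0)
w3·Kw3 = (-24)·24 + 24·0 = -576; w3·w3 = (-24)·(-24) + 24·24 = 1152
λ ≈ -576/1152 = -0.5000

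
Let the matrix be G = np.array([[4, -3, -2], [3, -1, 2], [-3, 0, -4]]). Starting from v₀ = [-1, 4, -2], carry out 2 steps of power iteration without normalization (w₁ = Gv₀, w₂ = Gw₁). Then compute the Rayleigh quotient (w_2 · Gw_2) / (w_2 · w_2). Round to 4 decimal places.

w1 = Gv₀ = (4·(-1) + (-3)·4 + (-2)·(-2); 3·(-1) + (-1)·4 + 2·(-2); (-3)·(-1) + 0·4 + (-4)·(-2)) = (-12, -11, 11)
w2 = Gw1 = (4·(-12) + (-3)·(-11) + (-2)·11; 3·(-12) + (-1)·(-11) + 2·11; (-3)·(-12) + 0·(-11) + (-4)·11) = (-37, -3, -8)
Gw2 = (-123, -124, 143)
w2·Gw2 = (-37)·(-123) + (-3)·(-124) + (-8)·143 = 3779; w2·w2 = (-37)·(-37) + (-3)·(-3) + (-8)·(-8) = 1442
λ ≈ 3779/1442 = 2.6207

λ ≈ 2.6207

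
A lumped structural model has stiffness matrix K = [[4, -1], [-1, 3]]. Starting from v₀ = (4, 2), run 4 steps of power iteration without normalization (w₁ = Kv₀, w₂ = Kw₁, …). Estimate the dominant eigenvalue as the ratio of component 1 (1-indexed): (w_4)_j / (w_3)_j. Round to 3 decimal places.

4.348

w1 = Kv₀ = (4·4 + (-1)·2; (-1)·4 + 3·2) = (14, 2)
w2 = Kw1 = (4·14 + (-1)·2; (-1)·14 + 3·2) = (54, -8)
w3 = Kw2 = (224, -78)
w4 = Kw3 = (974, -458)
Ratio at component: 974 / 224 = 4.348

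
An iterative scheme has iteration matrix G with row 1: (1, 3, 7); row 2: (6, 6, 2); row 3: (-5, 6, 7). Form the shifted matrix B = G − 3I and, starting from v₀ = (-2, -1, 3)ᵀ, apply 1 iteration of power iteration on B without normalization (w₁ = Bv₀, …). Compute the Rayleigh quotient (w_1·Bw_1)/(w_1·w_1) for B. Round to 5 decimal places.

B = G − 3I has rows (-2, 3, 7); (6, 3, 2); (-5, 6, 4)
w1 = Bv₀ = ((-2)·(-2) + 3·(-1) + 7·3; 6·(-2) + 3·(-1) + 2·3; (-5)·(-2) + 6·(-1) + 4·3) = (22, -9, 16)
Bw1 = (41, 137, -100)
w1·Bw1 = -1931; w1·w1 = 821; μ ≈ -1931/821 = -2.35201

-2.35201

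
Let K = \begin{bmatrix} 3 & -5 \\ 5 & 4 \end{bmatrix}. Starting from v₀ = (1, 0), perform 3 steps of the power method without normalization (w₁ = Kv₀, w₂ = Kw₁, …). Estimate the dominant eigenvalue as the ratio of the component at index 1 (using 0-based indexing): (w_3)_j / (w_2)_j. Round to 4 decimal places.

w1 = Kv₀ = (3·1 + (-5)·0; 5·1 + 4·0) = (3, 5)
w2 = Kw1 = (3·3 + (-5)·5; 5·3 + 4·5) = (-16, 35)
w3 = Kw2 = (-223, 60)
Ratio at component: 60 / 35 = 1.7143

1.7143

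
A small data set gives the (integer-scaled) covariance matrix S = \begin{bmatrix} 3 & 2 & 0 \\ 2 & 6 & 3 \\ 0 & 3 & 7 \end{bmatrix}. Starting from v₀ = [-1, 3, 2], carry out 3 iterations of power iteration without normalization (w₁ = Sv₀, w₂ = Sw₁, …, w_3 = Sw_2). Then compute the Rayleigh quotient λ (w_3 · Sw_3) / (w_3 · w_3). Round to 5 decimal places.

9.80031

w1 = Sv₀ = (3·(-1) + 2·3 + 0·2; 2·(-1) + 6·3 + 3·2; 0·(-1) + 3·3 + 7·2) = (3, 22, 23)
w2 = Sw1 = (3·3 + 2·22 + 0·23; 2·3 + 6·22 + 3·23; 0·3 + 3·22 + 7·23) = (53, 207, 227)
w3 = Sw2 = (573, 2029, 2210)
Sw3 = (5777, 19950, 21557)
w3·Sw3 = 573·5777 + 2029·19950 + 2210·21557 = 91429741; w3·w3 = 573·573 + 2029·2029 + 2210·2210 = 9329270
λ ≈ 91429741/9329270 = 9.80031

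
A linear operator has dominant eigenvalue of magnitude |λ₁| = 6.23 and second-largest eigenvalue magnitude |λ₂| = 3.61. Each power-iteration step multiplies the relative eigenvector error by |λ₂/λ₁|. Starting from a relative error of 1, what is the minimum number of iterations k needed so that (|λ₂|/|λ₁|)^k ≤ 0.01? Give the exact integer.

9

|λ₂/λ₁| = 3.61/6.23 = 0.57945
Need k ≥ ln(0.01) / ln(0.57945) = -4.6052 / -0.5457 ≈ 8.440
Smallest integer k satisfying the bound: 9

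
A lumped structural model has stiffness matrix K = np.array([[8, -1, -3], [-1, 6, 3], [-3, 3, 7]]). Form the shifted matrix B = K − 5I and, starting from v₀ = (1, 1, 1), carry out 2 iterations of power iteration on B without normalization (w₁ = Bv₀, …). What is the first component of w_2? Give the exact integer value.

-12

B = K − 5I has rows (3, -1, -3); (-1, 1, 3); (-3, 3, 2)
w1 = Bv₀ = (3·1 + (-1)·1 + (-3)·1; (-1)·1 + 1·1 + 3·1; (-3)·1 + 3·1 + 2·1) = (-1, 3, 2)
w2 = Bw1 = (3·(-1) + (-1)·3 + (-3)·2; (-1)·(-1) + 1·3 + 3·2; (-3)·(-1) + 3·3 + 2·2) = (-12, 10, 16)
Requested component of w2: -12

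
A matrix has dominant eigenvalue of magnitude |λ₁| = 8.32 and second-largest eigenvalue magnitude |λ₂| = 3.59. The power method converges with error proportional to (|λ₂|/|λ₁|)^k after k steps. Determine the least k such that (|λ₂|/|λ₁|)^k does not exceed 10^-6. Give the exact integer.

17

|λ₂/λ₁| = 3.59/8.32 = 0.43149
Need k ≥ ln(10^-6) / ln(0.43149) = -13.8155 / -0.8405 ≈ 16.437
Smallest integer k satisfying the bound: 17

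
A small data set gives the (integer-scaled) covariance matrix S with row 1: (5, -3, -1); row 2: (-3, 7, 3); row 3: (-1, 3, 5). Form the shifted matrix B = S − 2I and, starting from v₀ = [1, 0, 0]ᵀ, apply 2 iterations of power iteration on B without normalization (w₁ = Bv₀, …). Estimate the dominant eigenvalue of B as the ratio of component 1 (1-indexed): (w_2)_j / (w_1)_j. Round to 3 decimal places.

B = S − 2I has rows (3, -3, -1); (-3, 5, 3); (-1, 3, 3)
w1 = Bv₀ = (3, -3, -1)
w2 = Bw1 = (19, -27, -15)
Ratio: 19/3 = 6.333

μ ≈ 6.333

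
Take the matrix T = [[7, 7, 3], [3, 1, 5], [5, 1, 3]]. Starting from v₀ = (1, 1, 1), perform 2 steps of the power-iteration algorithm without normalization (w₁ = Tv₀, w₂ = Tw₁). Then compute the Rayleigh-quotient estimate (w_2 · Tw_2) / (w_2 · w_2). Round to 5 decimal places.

12.38276

w1 = Tv₀ = (7·1 + 7·1 + 3·1; 3·1 + 1·1 + 5·1; 5·1 + 1·1 + 3·1) = (17, 9, 9)
w2 = Tw1 = (7·17 + 7·9 + 3·9; 3·17 + 1·9 + 5·9; 5·17 + 1·9 + 3·9) = (209, 105, 121)
Tw2 = (2561, 1337, 1513)
w2·Tw2 = 209·2561 + 105·1337 + 121·1513 = 858707; w2·w2 = 209·209 + 105·105 + 121·121 = 69347
λ ≈ 858707/69347 = 12.38276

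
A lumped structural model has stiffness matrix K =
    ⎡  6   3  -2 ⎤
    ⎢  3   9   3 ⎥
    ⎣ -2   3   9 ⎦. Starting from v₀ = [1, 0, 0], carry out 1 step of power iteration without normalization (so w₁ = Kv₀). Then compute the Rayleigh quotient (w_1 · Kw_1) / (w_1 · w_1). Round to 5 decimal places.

λ ≈ 9.24490

w1 = Kv₀ = (6, 3, -2)
Kw1 = (49, 39, -21)
w1·Kw1 = 6·49 + 3·39 + (-2)·(-21) = 453; w1·w1 = 6·6 + 3·3 + (-2)·(-2) = 49
λ ≈ 453/49 = 9.24490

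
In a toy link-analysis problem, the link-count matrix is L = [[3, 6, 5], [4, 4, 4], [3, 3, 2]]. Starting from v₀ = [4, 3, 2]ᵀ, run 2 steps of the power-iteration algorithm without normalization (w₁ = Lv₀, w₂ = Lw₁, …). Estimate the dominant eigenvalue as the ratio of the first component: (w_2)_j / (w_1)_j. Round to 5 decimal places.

λ ≈ 11.52500

w1 = Lv₀ = (3·4 + 6·3 + 5·2; 4·4 + 4·3 + 4·2; 3·4 + 3·3 + 2·2) = (40, 36, 25)
w2 = Lw1 = (3·40 + 6·36 + 5·25; 4·40 + 4·36 + 4·25; 3·40 + 3·36 + 2·25) = (461, 404, 278)
Ratio at component: 461 / 40 = 11.52500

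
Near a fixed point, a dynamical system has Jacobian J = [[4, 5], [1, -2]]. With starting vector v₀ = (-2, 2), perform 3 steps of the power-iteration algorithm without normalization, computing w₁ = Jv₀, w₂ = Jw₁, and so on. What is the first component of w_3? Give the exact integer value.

-18

w1 = Jv₀ = (4·(-2) + 5·2; 1·(-2) + (-2)·2) = (2, -6)
w2 = Jw1 = (4·2 + 5·(-6); 1·2 + (-2)·(-6)) = (-22, 14)
w3 = Jw2 = (-18, -50)
The requested component of w3 is -18.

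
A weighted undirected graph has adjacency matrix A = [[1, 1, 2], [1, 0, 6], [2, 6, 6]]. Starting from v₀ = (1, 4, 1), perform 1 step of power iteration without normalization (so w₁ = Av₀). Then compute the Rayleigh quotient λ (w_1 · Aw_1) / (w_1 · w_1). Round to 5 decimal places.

8.80125

w1 = Av₀ = (7, 7, 32)
Aw1 = (78, 199, 248)
w1·Aw1 = 7·78 + 7·199 + 32·248 = 9875; w1·w1 = 7·7 + 7·7 + 32·32 = 1122
λ ≈ 9875/1122 = 8.80125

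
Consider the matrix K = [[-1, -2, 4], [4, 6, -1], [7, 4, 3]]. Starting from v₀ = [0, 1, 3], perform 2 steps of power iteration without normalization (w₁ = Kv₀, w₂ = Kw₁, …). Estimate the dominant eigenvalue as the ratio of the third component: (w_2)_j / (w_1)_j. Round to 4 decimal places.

w1 = Kv₀ = ((-1)·0 + (-2)·1 + 4·3; 4·0 + 6·1 + (-1)·3; 7·0 + 4·1 + 3·3) = (10, 3, 13)
w2 = Kw1 = ((-1)·10 + (-2)·3 + 4·13; 4·10 + 6·3 + (-1)·13; 7·10 + 4·3 + 3·13) = (36, 45, 121)
Ratio at component: 121 / 13 = 9.3077

λ ≈ 9.3077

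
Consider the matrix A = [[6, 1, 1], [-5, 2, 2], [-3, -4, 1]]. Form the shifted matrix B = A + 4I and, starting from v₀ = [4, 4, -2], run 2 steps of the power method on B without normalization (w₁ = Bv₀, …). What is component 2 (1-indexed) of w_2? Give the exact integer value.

-286

B = A + 4I has rows (10, 1, 1); (-5, 6, 2); (-3, -4, 5)
w1 = Bv₀ = (42, 0, -38)
w2 = Bw1 = (382, -286, -316)
Requested component of w2: -286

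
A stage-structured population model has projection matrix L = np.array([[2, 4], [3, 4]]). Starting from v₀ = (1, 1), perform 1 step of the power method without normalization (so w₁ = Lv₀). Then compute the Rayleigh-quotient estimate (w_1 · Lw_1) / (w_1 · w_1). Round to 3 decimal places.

w1 = Lv₀ = (6, 7)
Lw1 = (40, 46)
w1·Lw1 = 6·40 + 7·46 = 562; w1·w1 = 6·6 + 7·7 = 85
λ ≈ 562/85 = 6.612

λ ≈ 6.612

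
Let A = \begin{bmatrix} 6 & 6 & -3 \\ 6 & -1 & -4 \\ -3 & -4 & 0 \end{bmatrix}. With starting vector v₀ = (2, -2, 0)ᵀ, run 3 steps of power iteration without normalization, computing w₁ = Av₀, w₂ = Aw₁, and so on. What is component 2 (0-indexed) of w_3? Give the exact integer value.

-146

w1 = Av₀ = (6·2 + 6·(-2) + (-3)·0; 6·2 + (-1)·(-2) + (-4)·0; (-3)·2 + (-4)·(-2) + 0·0) = (0, 14, 2)
w2 = Aw1 = (6·0 + 6·14 + (-3)·2; 6·0 + (-1)·14 + (-4)·2; (-3)·0 + (-4)·14 + 0·2) = (78, -22, -56)
w3 = Aw2 = (504, 714, -146)
The requested component of w3 is -146.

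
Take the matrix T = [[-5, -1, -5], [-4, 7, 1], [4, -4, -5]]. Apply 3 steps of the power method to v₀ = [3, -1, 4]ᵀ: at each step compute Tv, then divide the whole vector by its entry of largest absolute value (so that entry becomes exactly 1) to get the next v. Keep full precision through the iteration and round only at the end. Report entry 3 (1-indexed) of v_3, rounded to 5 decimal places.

1.00000

Tv0 = (-34.000000, -15.000000, -4.000000); divide by -34.000000 → v1 = (1.000000, 0.441176, 0.117647)
Tv1 = (-6.029412, -0.794118, 1.647059); divide by -6.029412 → v2 = (1.000000, 0.131707, -0.273171)
Tv2 = (-3.765854, -3.351220, 4.839024); divide by 4.839024 → v3 = (-0.778226, -0.692540, 1.000000)
Requested entry of v3: 992/992 = 1.00000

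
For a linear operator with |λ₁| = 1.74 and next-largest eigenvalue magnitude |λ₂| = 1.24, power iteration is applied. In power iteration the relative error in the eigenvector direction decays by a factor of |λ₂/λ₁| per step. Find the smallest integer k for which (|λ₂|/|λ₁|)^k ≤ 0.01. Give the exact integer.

14

|λ₂/λ₁| = 1.24/1.74 = 0.71264
Need k ≥ ln(0.01) / ln(0.71264) = -4.6052 / -0.3388 ≈ 13.594
Smallest integer k satisfying the bound: 14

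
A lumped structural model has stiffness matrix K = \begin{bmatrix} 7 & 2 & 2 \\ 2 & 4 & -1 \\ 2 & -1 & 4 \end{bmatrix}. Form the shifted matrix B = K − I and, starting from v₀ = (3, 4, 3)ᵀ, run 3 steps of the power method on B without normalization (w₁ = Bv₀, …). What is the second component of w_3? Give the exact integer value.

700

B = K − I has rows (6, 2, 2); (2, 3, -1); (2, -1, 3)
w1 = Bv₀ = (6·3 + 2·4 + 2·3; 2·3 + 3·4 + (-1)·3; 2·3 + (-1)·4 + 3·3) = (32, 15, 11)
w2 = Bw1 = (6·32 + 2·15 + 2·11; 2·32 + 3·15 + (-1)·11; 2·32 + (-1)·15 + 3·11) = (244, 98, 82)
w3 = Bw2 = (1824, 700, 636)
Requested component of w3: 700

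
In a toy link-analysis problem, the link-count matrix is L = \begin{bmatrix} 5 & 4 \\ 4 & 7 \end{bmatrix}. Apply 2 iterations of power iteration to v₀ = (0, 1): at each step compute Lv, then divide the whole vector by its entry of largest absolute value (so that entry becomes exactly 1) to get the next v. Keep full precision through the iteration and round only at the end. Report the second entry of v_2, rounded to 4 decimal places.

Lv0 = (4.00000, 7.00000); divide by 7.00000 → v1 = (0.57143, 1.00000)
Lv1 = (6.85714, 9.28571); divide by 9.28571 → v2 = (0.73846, 1.00000)
Requested entry of v2: 65/65 = 1.0000

1.0000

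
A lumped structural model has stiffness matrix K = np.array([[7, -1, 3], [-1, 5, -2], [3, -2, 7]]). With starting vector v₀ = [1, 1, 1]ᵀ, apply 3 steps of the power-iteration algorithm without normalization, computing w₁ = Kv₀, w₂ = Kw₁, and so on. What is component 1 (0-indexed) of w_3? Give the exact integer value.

-318

w1 = Kv₀ = (9, 2, 8)
w2 = Kw1 = (85, -15, 79)
w3 = Kw2 = (847, -318, 838)
The requested component of w3 is -318.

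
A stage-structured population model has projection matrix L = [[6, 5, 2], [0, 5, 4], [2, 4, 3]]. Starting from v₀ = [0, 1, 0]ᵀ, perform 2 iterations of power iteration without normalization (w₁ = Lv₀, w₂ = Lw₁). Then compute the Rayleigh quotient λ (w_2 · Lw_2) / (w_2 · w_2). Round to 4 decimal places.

w1 = Lv₀ = (6·0 + 5·1 + 2·0; 0·0 + 5·1 + 4·0; 2·0 + 4·1 + 3·0) = (5, 5, 4)
w2 = Lw1 = (6·5 + 5·5 + 2·4; 0·5 + 5·5 + 4·4; 2·5 + 4·5 + 3·4) = (63, 41, 42)
Lw2 = (667, 373, 416)
w2·Lw2 = 63·667 + 41·373 + 42·416 = 74786; w2·w2 = 63·63 + 41·41 + 42·42 = 7414
λ ≈ 74786/7414 = 10.0871

10.0871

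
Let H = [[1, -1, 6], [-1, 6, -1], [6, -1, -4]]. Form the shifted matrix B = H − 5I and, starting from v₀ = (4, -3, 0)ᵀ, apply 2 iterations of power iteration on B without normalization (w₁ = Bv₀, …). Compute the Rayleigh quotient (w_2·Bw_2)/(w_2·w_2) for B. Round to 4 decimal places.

B = H − 5I has rows (-4, -1, 6); (-1, 1, -1); (6, -1, -9)
w1 = Bv₀ = ((-4)·4 + (-1)·(-3) + 6·0; (-1)·4 + 1·(-3) + (-1)·0; 6·4 + (-1)·(-3) + (-9)·0) = (-13, -7, 27)
w2 = Bw1 = ((-4)·(-13) + (-1)·(-7) + 6·27; (-1)·(-13) + 1·(-7) + (-1)·27; 6·(-13) + (-1)·(-7) + (-9)·27) = (221, -21, -314)
Bw2 = (-2747, 72, 4173)
w2·Bw2 = -1918921; w2·w2 = 147878; μ ≈ -1918921/147878 = -12.9764

μ ≈ -12.9764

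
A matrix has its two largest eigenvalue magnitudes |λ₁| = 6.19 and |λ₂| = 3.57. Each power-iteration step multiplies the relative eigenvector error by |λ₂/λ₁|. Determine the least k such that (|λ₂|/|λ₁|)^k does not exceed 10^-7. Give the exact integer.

|λ₂/λ₁| = 3.57/6.19 = 0.57674
Need k ≥ ln(10^-7) / ln(0.57674) = -16.1181 / -0.5504 ≈ 29.286
Smallest integer k satisfying the bound: 30

30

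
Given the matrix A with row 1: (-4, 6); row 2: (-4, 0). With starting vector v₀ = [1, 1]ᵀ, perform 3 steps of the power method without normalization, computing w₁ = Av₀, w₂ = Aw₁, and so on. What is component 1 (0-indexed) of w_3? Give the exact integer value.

w1 = Av₀ = ((-4)·1 + 6·1; (-4)·1 + 0·1) = (2, -4)
w2 = Aw1 = ((-4)·2 + 6·(-4); (-4)·2 + 0·(-4)) = (-32, -8)
w3 = Aw2 = (80, 128)
The requested component of w3 is 128.

128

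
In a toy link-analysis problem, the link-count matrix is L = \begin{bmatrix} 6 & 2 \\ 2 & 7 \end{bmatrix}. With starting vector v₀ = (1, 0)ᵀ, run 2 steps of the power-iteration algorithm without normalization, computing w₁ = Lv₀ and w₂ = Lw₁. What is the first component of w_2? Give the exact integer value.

40

w1 = Lv₀ = (6, 2)
w2 = Lw1 = (40, 26)
The requested component of w2 is 40.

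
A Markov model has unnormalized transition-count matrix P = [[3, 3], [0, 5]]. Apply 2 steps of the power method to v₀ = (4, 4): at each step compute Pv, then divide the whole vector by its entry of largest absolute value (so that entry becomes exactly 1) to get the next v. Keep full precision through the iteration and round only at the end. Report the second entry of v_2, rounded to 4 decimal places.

0.7576

Pv0 = (24.00000, 20.00000); divide by 24.00000 → v1 = (1.00000, 0.83333)
Pv1 = (5.50000, 4.16667); divide by 5.50000 → v2 = (1.00000, 0.75758)
Requested entry of v2: 100/132 = 0.7576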